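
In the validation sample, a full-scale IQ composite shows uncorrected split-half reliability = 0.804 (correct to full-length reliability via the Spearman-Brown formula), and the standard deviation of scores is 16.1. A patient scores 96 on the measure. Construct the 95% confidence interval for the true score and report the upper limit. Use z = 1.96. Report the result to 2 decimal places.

106.40

Full-length reliability (Spearman-Brown) = 2(0.804)/(1+0.804) ≈ 0.8914
SEM = 16.1000×√(1 − 0.8914) ≈ 5.3068
1.96 × SEM ≈ 10.4014
Upper bound: 96 + 10.4014 = 106.4014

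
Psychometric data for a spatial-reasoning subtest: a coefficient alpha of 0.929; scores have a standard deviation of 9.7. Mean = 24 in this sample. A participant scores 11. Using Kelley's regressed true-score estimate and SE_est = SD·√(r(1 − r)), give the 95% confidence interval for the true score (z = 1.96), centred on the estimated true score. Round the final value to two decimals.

Estimated true score = 0.9290·11 + (1 − 0.9290)·24 ≈ 11.9230
SE_est = SD · √(r(1 − r)) = 9.7000 · √0.0660 ≈ 9.7000 · 0.2568 ≈ 2.4912
CI = 11.9230 ± 1.96 · 2.4912 → [7.0402, 16.8058]

[7.04, 16.81]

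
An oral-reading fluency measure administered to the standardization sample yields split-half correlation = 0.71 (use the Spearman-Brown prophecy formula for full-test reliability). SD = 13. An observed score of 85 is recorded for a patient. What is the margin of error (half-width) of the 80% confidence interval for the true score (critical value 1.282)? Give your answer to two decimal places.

Full-length reliability (Spearman-Brown) = 2(0.71)/(1+0.71) ≈ 0.830
SEM = 13.000 × √(1 − 0.830) = 13.000 × √0.170 ≈ 13.000 × 0.412 ≈ 5.354
Half-width = 1.282×5.354 ≈ 6.863

6.86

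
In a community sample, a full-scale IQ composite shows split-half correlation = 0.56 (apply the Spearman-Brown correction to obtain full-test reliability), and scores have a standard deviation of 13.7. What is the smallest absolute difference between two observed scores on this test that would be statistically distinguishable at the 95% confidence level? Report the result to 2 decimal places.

20.17

r_full = 2·0.56 / (1 + 0.56) ≈ 0.718
SEM = 13.700·√(1 − 0.718) ≈ 7.276
SE_diff = SEM · √2 ≈ 7.276 · 1.414 ≈ 10.290
Minimum reliable difference = 1.96 · SE_diff ≈ 1.96 · 10.290 ≈ 20.168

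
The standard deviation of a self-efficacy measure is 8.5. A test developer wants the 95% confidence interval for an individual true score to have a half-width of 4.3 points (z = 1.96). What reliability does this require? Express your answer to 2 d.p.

0.93

Required SEM = 4.3 / 1.96 ≈ 2.194
r = 1 − (2.194/8.5)² ≈ 1 − 0.067 ≈ 0.933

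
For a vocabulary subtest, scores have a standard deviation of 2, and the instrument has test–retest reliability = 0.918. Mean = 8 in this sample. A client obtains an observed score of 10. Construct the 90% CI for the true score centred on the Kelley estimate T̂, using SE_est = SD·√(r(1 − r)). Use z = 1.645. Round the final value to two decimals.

Estimated true score = 0.9180*10 + (1 − 0.9180)*8 ≈ 9.8360
SE_est = SD * √(r(1 − r)) = 2.0000 * √0.0753 ≈ 2.0000 * 0.2744 ≈ 0.5487
90% CI: 9.8360 ± 0.9027 ≈ (8.9333, 10.7387)

[8.93, 10.74]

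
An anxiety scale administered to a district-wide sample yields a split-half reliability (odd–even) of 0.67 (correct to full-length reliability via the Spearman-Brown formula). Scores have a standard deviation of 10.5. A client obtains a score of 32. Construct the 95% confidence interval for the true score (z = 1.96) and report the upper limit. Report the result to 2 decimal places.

Spearman-Brown: r = 2(0.67) / (1 + 0.67) = 1.34000 / 1.67000 ≃ 0.80240
SEM = 10.50000×√(1 − 0.80240) ≃ 4.66754
1.96 × SEM ≃ 9.14838
Upper bound: 32 + 9.14838 = 41.14838

41.15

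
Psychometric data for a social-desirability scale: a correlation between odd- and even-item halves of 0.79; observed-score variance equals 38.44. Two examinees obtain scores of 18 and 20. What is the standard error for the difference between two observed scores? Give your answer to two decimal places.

σ = 38.44^(1/2) = 6.2000
Spearman-Brown: r = 2(0.79) / (1 + 0.79) = 1.5800 / 1.7900 ≈ 0.8827
SEM = 6.2000 × √(1 − 0.8827) = 6.2000 × √0.1173 ≈ 6.2000 × 0.3425 ≈ 2.1236
Standard error of the difference = 2.1236·√2 ≈ 3.0032

3.00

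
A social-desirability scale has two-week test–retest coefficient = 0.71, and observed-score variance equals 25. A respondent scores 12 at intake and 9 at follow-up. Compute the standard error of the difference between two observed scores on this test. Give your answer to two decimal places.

3.81

SD = √25 = 5.0000
The standard error of measurement is 5.0000×√(1 − 0.7100) ≈ 5.0000×0.5385 ≈ 2.6926.
SE_diff = √2 × SEM ≈ 3.8079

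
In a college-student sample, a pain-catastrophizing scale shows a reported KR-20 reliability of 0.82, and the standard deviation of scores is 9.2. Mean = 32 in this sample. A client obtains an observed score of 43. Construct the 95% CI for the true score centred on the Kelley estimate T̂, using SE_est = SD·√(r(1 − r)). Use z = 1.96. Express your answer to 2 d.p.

T̂ = r·X + (1 − r)·M = 0.82000·43 + 0.18000·32 = 35.26000 + 5.76000 ≃ 41.02000
SE_est = SD · √(r(1 − r)) = 9.20000 · √0.14760 ≃ 9.20000 · 0.38419 ≃ 3.53452
CI = 41.02000 ± 1.96 · 3.53452 → [34.09233, 47.94767]

[34.09, 47.95]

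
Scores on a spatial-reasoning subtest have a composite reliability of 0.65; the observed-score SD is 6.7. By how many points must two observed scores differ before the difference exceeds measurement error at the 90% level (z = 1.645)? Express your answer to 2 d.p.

SEM = 6.700*√(1 − 0.650) ≈ 3.964
SE_diff = √2 * SEM ≈ 5.606
Minimum reliable difference = 1.645 * SE_diff ≈ 1.645 * 5.606 ≈ 9.221

9.22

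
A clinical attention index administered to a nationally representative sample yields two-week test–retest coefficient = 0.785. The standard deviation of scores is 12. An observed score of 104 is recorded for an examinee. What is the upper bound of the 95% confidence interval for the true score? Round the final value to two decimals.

SEM = 12.000×√(1 − 0.785) ≈ 5.564
Margin = 1.96 × 5.564 ≈ 10.906
Upper limit = 104 + 10.906 ≈ 114.906

114.91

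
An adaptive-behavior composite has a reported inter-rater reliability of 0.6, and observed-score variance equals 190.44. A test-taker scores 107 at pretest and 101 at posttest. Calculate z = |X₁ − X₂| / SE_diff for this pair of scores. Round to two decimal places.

0.49

SD = √190.44 ≈ 13.8000
SEM = 13.8000 × √(1 − 0.6000) = 13.8000 × √0.4000 ≈ 13.8000 × 0.6325 ≈ 8.7279
Standard error of the difference = 8.7279·√2 ≈ 12.3431
z = |107 − 101| / 12.3431 = 6 / 12.3431 ≈ 0.4861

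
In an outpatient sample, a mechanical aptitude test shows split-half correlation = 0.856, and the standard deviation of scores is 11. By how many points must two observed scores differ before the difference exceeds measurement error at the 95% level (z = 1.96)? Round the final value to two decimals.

8.49

Full-length reliability (Spearman-Brown) = 2(0.856)/(1+0.856) ≃ 0.922
SEM = 11.000 * √(1 − 0.922) = 11.000 * √0.078 ≃ 11.000 * 0.279 ≃ 3.064
Standard error of the difference = 3.064·√2 ≃ 4.333
Smallest detectable difference = 1.96*4.333 ≃ 8.493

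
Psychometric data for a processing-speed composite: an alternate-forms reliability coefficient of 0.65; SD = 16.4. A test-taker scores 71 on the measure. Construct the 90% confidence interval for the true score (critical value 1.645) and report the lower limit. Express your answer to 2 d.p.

55.04

SEM = 16.400 × √(1 − 0.650) = 16.400 × √0.350 ≈ 16.400 × 0.592 ≈ 9.702
1.645 × SEM ≈ 15.960
Lower bound: 71 − 15.960 = 55.040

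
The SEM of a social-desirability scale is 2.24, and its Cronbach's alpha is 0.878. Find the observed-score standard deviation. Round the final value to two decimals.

SD = SEM / √(1 − r) = 2.24 / √0.122 ≈ 2.24 / 0.349 ≈ 6.413

6.41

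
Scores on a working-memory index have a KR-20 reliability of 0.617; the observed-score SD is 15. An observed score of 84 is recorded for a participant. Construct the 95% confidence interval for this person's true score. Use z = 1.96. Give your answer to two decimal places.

[65.81, 102.19]

The standard error of measurement is 15.0000×√(1 − 0.6170) ≃ 15.0000×0.6189 ≃ 9.2830.
1.96 × SEM ≃ 18.1948
95% CI: 84 ± 18.1948 = [65.8052, 102.1948]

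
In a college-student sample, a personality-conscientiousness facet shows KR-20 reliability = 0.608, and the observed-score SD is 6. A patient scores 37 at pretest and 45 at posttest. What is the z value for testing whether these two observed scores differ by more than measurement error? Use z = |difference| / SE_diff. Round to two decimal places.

SEM = 6.0000 × √(1 − 0.6080) = 6.0000 × √0.3920 ≃ 6.0000 × 0.6261 ≃ 3.7566
SE_diff = √2 × SEM ≃ 5.3126
z = 8 / 5.3126 ≃ 1.5058

1.51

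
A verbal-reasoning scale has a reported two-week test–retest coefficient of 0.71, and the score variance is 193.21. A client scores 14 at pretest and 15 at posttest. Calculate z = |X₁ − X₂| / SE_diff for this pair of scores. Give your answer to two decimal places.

0.09

σ = 193.21^(1/2) = 13.9000
The standard error of measurement is 13.9000·√(1 − 0.7100) ≈ 13.9000·0.5385 ≈ 7.4854.
SE_diff = √2 · SEM ≈ 10.5859
z = 1 / 10.5859 ≈ 0.0945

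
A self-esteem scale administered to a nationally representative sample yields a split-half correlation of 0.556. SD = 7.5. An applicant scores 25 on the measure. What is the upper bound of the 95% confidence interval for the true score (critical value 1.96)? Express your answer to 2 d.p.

32.85

Spearman-Brown: r = 2(0.556) / (1 + 0.556) = 1.11200 / 1.55600 ≈ 0.71465
SEM = 7.50000 × √(1 − 0.71465) = 7.50000 × √0.28535 ≈ 7.50000 × 0.53418 ≈ 4.00634
1.96 × SEM ≈ 7.85243
Upper limit = 25 + 7.85243 ≈ 32.85243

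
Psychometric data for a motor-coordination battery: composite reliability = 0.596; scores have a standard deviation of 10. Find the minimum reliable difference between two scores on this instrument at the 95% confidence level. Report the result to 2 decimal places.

SEM = 10.0000 * √(1 − 0.5960) = 10.0000 * √0.4040 ≈ 10.0000 * 0.6356 ≈ 6.3561
SE_diff = SEM * √2 ≈ 6.3561 * 1.4142 ≈ 8.9889
Smallest detectable difference = 1.96*8.9889 ≈ 17.6182

17.62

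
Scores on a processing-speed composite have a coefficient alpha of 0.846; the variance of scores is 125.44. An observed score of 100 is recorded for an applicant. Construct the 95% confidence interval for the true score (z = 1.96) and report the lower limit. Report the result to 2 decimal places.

91.39

σ = 125.44^(1/2) = 11.200
SEM = 11.200×√(1 − 0.846) ≈ 4.395
Margin = 1.96 × 4.395 ≈ 8.615
Lower limit = 100 − 8.615 ≈ 91.385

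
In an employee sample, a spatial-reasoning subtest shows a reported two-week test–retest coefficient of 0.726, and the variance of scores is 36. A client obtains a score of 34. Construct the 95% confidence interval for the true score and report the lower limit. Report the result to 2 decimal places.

27.84

SD = √36 ≈ 6.0000
SEM = 6.0000 * √(1 − 0.7260) = 6.0000 * √0.2740 ≈ 6.0000 * 0.5235 ≈ 3.1407
1.96 * SEM ≈ 6.1558
Lower bound: 34 − 6.1558 = 27.8442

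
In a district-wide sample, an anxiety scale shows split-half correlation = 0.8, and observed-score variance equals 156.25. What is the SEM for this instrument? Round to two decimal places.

4.17

SD = √156.25 ≈ 12.500
Spearman-Brown: r = 2(0.8) / (1 + 0.8) = 1.600 / 1.800 ≈ 0.889
SEM = 12.500 × √(1 − 0.889) = 12.500 × √0.111 ≈ 12.500 × 0.333 ≈ 4.167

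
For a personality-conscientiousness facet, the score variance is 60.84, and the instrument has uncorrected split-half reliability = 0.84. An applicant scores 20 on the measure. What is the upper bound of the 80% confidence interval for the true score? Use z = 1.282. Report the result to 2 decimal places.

SD = √60.84 ≈ 7.8000
Full-length reliability (Spearman-Brown) = 2(0.84)/(1+0.84) ≈ 0.9130
SEM = 7.8000·√(1 − 0.9130) ≈ 2.3001
Half-width = 1.282·2.3001 ≈ 2.9487
Upper limit = 20 + 2.9487 ≈ 22.9487

22.95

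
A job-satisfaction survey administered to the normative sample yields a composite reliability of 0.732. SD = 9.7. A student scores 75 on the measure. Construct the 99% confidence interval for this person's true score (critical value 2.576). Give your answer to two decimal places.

[62.06, 87.94]

SEM = 9.7000 * √(1 − 0.7320) = 9.7000 * √0.2680 ≃ 9.7000 * 0.5177 ≃ 5.0216
Half-width = 2.576*5.0216 ≃ 12.9356
CI = 75 ± 12.9356 → [62.0644, 87.9356]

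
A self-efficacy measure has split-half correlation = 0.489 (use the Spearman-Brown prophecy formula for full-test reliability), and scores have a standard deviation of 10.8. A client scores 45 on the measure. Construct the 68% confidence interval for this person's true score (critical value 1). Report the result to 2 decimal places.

[38.67, 51.33]

Spearman-Brown: r = 2(0.489) / (1 + 0.489) = 0.97800 / 1.48900 ≈ 0.65682
SEM = 10.80000×√(1 − 0.65682) ≈ 6.32684
Margin = 1 × 6.32684 ≈ 6.32684
CI = 45 ± 6.32684 → [38.67316, 51.32684]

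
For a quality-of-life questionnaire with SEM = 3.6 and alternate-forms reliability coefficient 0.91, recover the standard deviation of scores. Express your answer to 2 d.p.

σ = SEM·(1 − r)^(−1/2) ≈ 3.6·3.33333 ≈ 12.00000

12.00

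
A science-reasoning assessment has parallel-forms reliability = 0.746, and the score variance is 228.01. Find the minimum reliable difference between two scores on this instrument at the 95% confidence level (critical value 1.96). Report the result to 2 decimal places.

SD = √228.01 ≃ 15.1000
SEM = 15.1000 · √(1 − 0.7460) = 15.1000 · √0.2540 ≃ 15.1000 · 0.5040 ≃ 7.6102
SE_diff = √2 · SEM ≃ 10.7624
Smallest detectable difference = 1.96·10.7624 ≃ 21.0943

21.09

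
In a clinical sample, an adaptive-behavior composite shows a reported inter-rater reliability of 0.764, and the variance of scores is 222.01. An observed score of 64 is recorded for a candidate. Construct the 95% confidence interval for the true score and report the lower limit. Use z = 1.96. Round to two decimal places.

σ = 222.01^(1/2) = 14.900
SEM = 14.900·√(1 − 0.764) ≃ 7.238
Margin = 1.96 · 7.238 ≃ 14.187
Lower bound: 64 − 14.187 = 49.813

49.81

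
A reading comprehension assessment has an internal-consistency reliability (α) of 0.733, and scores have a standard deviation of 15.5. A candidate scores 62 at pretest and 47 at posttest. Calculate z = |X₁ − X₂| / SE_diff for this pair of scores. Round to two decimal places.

1.32

The standard error of measurement is 15.50000·√(1 − 0.73300) ≈ 15.50000·0.51672 ≈ 8.00917.
SE_diff = √2 · SEM ≈ 11.32667
z = 15 / 11.32667 ≈ 1.32431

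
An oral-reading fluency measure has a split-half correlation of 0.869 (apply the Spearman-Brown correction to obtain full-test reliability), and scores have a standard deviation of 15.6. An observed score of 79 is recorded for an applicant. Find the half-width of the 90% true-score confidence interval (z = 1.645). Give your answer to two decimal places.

Full-length reliability (Spearman-Brown) = 2(0.869)/(1+0.869) ≈ 0.930
SEM = 15.600 × √(1 − 0.930) = 15.600 × √0.070 ≈ 15.600 × 0.265 ≈ 4.130
Half-width = 1.645×4.130 ≈ 6.794

6.79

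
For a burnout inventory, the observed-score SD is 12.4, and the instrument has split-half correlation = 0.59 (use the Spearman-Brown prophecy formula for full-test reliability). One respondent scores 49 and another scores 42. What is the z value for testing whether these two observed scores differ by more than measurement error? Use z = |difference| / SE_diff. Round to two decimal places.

0.79

Spearman-Brown: r = 2(0.59) / (1 + 0.59) = 1.1800 / 1.5900 ≈ 0.7421
SEM = 12.4000 × √(1 − 0.7421) = 12.4000 × √0.2579 ≈ 12.4000 × 0.5078 ≈ 6.2967
Standard error of the difference = 6.2967·√2 ≈ 8.9049
z = 7 / 8.9049 ≈ 0.7861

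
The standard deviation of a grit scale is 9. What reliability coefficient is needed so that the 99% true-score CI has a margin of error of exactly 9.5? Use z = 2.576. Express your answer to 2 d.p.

0.83

SEM needed = half-width / z = 9.5/2.576 ≈ 3.6879
r = 1 − (3.6879/9)² ≈ 1 − 0.1679 ≈ 0.8321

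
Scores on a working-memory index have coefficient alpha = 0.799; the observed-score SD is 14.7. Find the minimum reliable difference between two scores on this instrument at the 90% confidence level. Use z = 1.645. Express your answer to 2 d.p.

15.33

SEM = 14.70000 * √(1 − 0.79900) = 14.70000 * √0.20100 ≃ 14.70000 * 0.44833 ≃ 6.59045
SE_diff = √2 * SEM ≃ 9.32031
Minimum reliable difference = 1.645 * SE_diff ≃ 1.645 * 9.32031 ≃ 15.33191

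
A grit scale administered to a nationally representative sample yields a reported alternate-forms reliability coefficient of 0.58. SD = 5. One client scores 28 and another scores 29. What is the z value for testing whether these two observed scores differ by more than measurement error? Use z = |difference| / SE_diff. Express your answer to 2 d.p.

The standard error of measurement is 5.00000·√(1 − 0.58000) ≈ 5.00000·0.64807 ≈ 3.24037.
Standard error of the difference = 3.24037·√2 ≈ 4.58258
z = 1 / 4.58258 ≈ 0.21822

0.22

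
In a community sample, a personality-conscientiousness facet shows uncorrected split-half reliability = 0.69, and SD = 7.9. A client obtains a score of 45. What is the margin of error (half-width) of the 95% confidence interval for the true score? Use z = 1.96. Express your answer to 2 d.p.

6.63

Full-length reliability (Spearman-Brown) = 2(0.69)/(1+0.69) ≈ 0.817
SEM = 7.900 · √(1 − 0.817) = 7.900 · √0.183 ≈ 7.900 · 0.428 ≈ 3.383
Half-width = 1.96·3.383 ≈ 6.632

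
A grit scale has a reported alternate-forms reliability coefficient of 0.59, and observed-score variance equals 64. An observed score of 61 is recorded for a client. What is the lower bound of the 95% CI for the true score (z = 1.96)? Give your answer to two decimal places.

SD = √64 = 8.00000
The standard error of measurement is 8.00000*√(1 − 0.59000) ≃ 8.00000*0.64031 ≃ 5.12250.
Margin = 1.96 * 5.12250 ≃ 10.04010
Lower bound: 61 − 10.04010 = 50.95990

50.96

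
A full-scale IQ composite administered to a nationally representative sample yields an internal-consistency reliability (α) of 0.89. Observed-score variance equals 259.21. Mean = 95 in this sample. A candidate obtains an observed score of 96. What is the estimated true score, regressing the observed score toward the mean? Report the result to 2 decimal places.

Estimated true score = 0.890*96 + (1 − 0.890)*95 ≈ 95.890

95.89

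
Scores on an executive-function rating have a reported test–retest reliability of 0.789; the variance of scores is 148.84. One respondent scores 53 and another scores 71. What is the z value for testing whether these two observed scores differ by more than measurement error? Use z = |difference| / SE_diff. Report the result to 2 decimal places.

2.27

SD = √148.84 ≃ 12.200
SEM = 12.200*√(1 − 0.789) ≃ 5.604
SE_diff = √2 * SEM ≃ 7.925
z = 18 / 7.925 ≃ 2.271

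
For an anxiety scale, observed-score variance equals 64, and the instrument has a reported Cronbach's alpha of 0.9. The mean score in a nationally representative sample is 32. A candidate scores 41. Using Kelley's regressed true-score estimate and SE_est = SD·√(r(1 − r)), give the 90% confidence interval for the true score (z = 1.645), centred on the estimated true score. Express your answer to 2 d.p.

SD = √64 ≈ 8.000
Estimated true score = 0.900·41 + (1 − 0.900)·32 ≈ 40.100
SE_est = SD · √(r(1 − r)) = 8.000 · √0.090 ≈ 8.000 · 0.300 ≈ 2.400
90% CI: 40.100 ± 3.948 ≈ (36.152, 44.048)

[36.15, 44.05]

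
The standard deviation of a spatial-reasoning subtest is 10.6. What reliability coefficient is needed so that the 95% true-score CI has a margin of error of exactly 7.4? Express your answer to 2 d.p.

Required SEM = 7.4 / 1.96 ≈ 3.7755
r = 1 − (SEM / SD)² = 1 − (3.7755 / 10.6)² ≈ 1 − 0.1269 ≈ 0.8731

0.87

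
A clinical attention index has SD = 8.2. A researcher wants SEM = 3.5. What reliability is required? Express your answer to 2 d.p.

Required reliability = 1 − (SEM/SD)² = 1 − 0.182 ≈ 0.818

0.82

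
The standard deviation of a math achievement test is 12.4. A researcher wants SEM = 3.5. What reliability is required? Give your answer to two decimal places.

r = 1 − (SEM / SD)² = 1 − (3.5000 / 12.4)² ≃ 1 − 0.0797 ≃ 0.9203

0.92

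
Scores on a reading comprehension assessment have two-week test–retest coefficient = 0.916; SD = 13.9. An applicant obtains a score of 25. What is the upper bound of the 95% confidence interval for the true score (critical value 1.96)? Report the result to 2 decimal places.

32.90

The standard error of measurement is 13.900·√(1 − 0.916) ≃ 13.900·0.290 ≃ 4.029.
1.96 · SEM ≃ 7.896
Upper bound: 25 + 7.896 = 32.896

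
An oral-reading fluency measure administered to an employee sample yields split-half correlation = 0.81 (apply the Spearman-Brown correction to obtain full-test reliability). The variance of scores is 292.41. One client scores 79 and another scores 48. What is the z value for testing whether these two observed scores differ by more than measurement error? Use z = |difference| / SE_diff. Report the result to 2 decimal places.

SD = √292.41 = 17.10000
r_full = 2·0.81 / (1 + 0.81) ≃ 0.89503
SEM = 17.10000×√(1 − 0.89503) ≃ 5.54030
SE_diff = SEM × √2 ≃ 5.54030 × 1.41421 ≃ 7.83517
z = 31 / 7.83517 ≃ 3.95652

3.96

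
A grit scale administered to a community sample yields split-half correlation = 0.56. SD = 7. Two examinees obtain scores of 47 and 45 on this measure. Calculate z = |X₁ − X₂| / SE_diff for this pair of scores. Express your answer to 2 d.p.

0.38

r_full = 2·0.56 / (1 + 0.56) ≈ 0.7179
SEM = 7.0000 * √(1 − 0.7179) = 7.0000 * √0.2821 ≈ 7.0000 * 0.5311 ≈ 3.7176
Standard error of the difference = 3.7176·√2 ≈ 5.2575
z = 2 / 5.2575 ≈ 0.3804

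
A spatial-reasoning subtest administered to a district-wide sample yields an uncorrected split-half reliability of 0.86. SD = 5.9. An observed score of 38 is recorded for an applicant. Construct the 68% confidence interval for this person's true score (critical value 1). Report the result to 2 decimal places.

Spearman-Brown: r = 2(0.86) / (1 + 0.86) = 1.7200 / 1.8600 ≈ 0.9247
SEM = 5.9000×√(1 − 0.9247) ≈ 1.6187
Margin = 1 × 1.6187 ≈ 1.6187
CI = 38 ± 1.6187 → [36.3813, 39.6187]

[36.38, 39.62]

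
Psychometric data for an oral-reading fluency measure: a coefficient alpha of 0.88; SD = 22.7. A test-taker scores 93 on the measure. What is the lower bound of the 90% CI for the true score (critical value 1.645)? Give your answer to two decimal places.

SEM = 22.70000 * √(1 − 0.88000) = 22.70000 * √0.12000 ≈ 22.70000 * 0.34641 ≈ 7.86351
Half-width = 1.645*7.86351 ≈ 12.93548
Lower bound: 93 − 12.93548 = 80.06452

80.06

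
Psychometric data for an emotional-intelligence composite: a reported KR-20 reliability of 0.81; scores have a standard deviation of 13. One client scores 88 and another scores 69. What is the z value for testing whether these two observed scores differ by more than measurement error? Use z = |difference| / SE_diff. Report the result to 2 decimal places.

2.37

SEM = 13.00000×√(1 − 0.81000) ≈ 5.66657
SE_diff = SEM × √2 ≈ 5.66657 × 1.41421 ≈ 8.01374
z = 19 / 8.01374 ≈ 2.37093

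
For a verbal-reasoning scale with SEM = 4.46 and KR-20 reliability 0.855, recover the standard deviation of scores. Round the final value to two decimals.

σ = SEM·(1 − r)^(−1/2) ≈ 4.46·2.62613 ≈ 11.71253

11.71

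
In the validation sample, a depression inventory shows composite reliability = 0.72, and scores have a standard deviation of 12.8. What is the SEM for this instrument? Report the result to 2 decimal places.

6.77

SEM = 12.8000 × √(1 − 0.7200) = 12.8000 × √0.2800 ≃ 12.8000 × 0.5292 ≃ 6.7731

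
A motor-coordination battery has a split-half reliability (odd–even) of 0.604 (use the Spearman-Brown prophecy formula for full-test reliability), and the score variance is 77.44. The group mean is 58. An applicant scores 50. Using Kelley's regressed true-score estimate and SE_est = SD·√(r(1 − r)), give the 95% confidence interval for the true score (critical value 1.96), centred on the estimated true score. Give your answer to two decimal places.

SD = √77.44 = 8.800
r_full = 2·0.604 / (1 + 0.604) ≃ 0.753
T̂ = 0.753(50) + 0.247(58) ≃ 51.975
SE_est = 8.800·√[r(1 − r)] ≃ 3.795
95% CI: 51.975 ± 7.437 ≃ (44.538, 59.412)

[44.54, 59.41]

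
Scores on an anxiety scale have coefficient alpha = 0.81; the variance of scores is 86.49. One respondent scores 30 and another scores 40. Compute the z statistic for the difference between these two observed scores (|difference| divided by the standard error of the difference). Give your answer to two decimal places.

1.74

SD = √86.49 = 9.300
SEM = 9.300 × √(1 − 0.810) = 9.300 × √0.190 ≈ 9.300 × 0.436 ≈ 4.054
Standard error of the difference = 4.054·√2 ≈ 5.733
z = 10 / 5.733 ≈ 1.744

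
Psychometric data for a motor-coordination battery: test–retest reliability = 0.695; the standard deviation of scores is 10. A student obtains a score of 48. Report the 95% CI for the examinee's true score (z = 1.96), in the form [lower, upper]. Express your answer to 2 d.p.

The standard error of measurement is 10.00000*√(1 − 0.69500) ≈ 10.00000*0.55227 ≈ 5.52268.
Margin = 1.96 * 5.52268 ≈ 10.82445
95% CI: 48 ± 10.82445 = [37.17555, 58.82445]

[37.18, 58.82]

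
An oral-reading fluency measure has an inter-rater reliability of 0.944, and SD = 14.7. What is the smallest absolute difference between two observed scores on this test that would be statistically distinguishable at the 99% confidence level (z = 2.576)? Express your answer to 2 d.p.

SEM = 14.7000·√(1 − 0.9440) ≈ 3.4787
SE_diff = √2 · SEM ≈ 4.9196
Minimum reliable difference = 2.576 · SE_diff ≈ 2.576 · 4.9196 ≈ 12.6728

12.67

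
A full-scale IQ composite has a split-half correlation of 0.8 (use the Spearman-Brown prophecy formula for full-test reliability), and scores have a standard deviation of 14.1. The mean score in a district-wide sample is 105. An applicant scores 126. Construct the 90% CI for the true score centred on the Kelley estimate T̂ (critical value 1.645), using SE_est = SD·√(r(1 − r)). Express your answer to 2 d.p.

[116.38, 130.96]

Full-length reliability (Spearman-Brown) = 2(0.8)/(1+0.8) ≈ 0.889
T̂ = 0.889(126) + 0.111(105) ≈ 123.667
SE_est = 14.100·√[r(1 − r)] ≈ 4.431
90% CI: 123.667 ± 7.289 ≈ (116.377, 130.956)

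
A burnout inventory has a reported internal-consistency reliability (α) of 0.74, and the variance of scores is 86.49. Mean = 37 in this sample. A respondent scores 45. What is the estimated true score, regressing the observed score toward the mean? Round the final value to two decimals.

42.92

Estimated true score = 0.74000*45 + (1 − 0.74000)*37 ≃ 42.92000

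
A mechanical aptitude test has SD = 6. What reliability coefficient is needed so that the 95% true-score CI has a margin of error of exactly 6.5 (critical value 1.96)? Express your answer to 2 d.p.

SEM needed = half-width / z = 6.5/1.96 ≈ 3.3163
r = 1 − (3.3163/6)² ≈ 1 − 0.3055 ≈ 0.6945

0.69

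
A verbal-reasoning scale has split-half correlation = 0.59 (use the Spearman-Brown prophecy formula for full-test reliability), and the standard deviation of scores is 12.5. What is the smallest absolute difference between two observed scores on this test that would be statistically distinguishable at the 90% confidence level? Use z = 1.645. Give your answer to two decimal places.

Spearman-Brown: r = 2(0.59) / (1 + 0.59) = 1.180 / 1.590 ≈ 0.742
The standard error of measurement is 12.500*√(1 − 0.742) ≈ 12.500*0.508 ≈ 6.348.
Standard error of the difference = 6.348·√2 ≈ 8.977
Smallest detectable difference = 1.645*8.977 ≈ 14.767

14.77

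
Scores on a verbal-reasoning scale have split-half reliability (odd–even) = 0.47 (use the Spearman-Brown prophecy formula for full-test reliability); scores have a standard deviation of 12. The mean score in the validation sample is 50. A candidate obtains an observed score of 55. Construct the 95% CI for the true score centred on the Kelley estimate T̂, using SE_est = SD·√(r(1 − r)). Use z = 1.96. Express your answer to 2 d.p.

r_full = 2·0.47 / (1 + 0.47) ≈ 0.639
T̂ = r·X + (1 − r)·M = 0.639·55 + 0.361·50 ≈ 35.170 + 18.027 ≈ 53.197
SE_est = SD · √(r(1 − r)) = 12.000 · √0.231 ≈ 12.000 · 0.480 ≈ 5.762
CI = 53.197 ± 1.96 · 5.762 → [41.904, 64.491]

[41.90, 64.49]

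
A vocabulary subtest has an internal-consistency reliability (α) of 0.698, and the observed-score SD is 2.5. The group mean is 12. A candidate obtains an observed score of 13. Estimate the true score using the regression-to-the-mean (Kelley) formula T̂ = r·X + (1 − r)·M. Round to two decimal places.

T̂ = 0.6980(13) + 0.3020(12) ≃ 12.6980

12.70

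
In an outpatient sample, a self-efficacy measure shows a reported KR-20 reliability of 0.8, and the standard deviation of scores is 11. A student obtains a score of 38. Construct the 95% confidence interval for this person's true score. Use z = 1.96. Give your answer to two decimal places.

[28.36, 47.64]

SEM = 11.000 * √(1 − 0.800) = 11.000 * √0.200 ≈ 11.000 * 0.447 ≈ 4.919
Half-width = 1.96*4.919 ≈ 9.642
95% CI: 38 ± 9.642 = [28.358, 47.642]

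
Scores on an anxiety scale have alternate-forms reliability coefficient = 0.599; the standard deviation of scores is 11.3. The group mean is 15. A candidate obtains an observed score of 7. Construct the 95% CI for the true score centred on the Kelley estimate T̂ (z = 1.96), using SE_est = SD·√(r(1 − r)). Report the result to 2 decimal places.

[-0.65, 21.06]

Estimated true score = 0.59900*7 + (1 − 0.59900)*15 ≈ 10.20800
SE_est = SD * √(r(1 − r)) = 11.30000 * √0.24020 ≈ 11.30000 * 0.49010 ≈ 5.53814
CI = 10.20800 ± 1.96 * 5.53814 → [-0.64676, 21.06276]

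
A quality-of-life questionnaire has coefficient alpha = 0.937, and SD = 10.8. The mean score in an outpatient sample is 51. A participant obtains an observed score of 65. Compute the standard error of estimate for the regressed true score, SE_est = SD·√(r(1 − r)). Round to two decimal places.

SE_est = SD · √(r(1 − r)) = 10.800 · √0.059 ≃ 10.800 · 0.243 ≃ 2.624

2.62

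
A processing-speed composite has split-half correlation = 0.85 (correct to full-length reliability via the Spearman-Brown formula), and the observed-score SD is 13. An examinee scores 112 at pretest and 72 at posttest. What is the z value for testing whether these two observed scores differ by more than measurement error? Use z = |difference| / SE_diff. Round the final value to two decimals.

Spearman-Brown: r = 2(0.85) / (1 + 0.85) = 1.700 / 1.850 ≈ 0.919
SEM = 13.000×√(1 − 0.919) ≈ 3.702
SE_diff = SEM × √2 ≈ 3.702 × 1.414 ≈ 5.235
z = 40 / 5.235 ≈ 7.641

7.64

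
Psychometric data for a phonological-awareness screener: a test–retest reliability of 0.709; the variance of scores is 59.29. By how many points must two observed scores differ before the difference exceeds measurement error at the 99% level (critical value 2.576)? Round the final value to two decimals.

SD = √59.29 = 7.7000
SEM = 7.7000 · √(1 − 0.7090) = 7.7000 · √0.2910 ≈ 7.7000 · 0.5394 ≈ 4.1537
SE_diff = √2 · SEM ≈ 5.8742
Minimum reliable difference = 2.576 · SE_diff ≈ 2.576 · 5.8742 ≈ 15.1321

15.13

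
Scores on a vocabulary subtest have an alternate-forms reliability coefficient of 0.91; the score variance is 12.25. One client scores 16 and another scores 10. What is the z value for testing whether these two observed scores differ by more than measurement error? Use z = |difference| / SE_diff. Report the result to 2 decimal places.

4.04

SD = √12.25 ≈ 3.5000
SEM = 3.5000 × √(1 − 0.9100) = 3.5000 × √0.0900 ≈ 3.5000 × 0.3000 ≈ 1.0500
SE_diff = √2 × SEM ≈ 1.4849
z = 6 / 1.4849 ≈ 4.0406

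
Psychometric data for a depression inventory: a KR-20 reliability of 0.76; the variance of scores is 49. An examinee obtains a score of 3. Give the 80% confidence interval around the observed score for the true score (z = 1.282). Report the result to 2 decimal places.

SD = √49 = 7.000
SEM = 7.000×√(1 − 0.760) ≈ 3.429
1.282 × SEM ≈ 4.396
80% CI: 3 ± 4.396 = [-1.396, 7.396]

[-1.40, 7.40]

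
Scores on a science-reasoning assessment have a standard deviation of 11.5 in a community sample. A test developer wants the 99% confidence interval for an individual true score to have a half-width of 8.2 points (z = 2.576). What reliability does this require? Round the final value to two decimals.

Required SEM = 8.2 / 2.576 ≈ 3.1832
r = 1 − (SEM / SD)² = 1 − (3.1832 / 11.5)² ≈ 1 − 0.0766 ≈ 0.9234

0.92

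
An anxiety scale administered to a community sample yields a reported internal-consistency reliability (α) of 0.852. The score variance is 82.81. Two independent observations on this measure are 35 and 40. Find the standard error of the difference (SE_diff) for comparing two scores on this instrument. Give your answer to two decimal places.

4.95

σ = 82.81^(1/2) = 9.10000
SEM = 9.10000 * √(1 − 0.85200) = 9.10000 * √0.14800 ≈ 9.10000 * 0.38471 ≈ 3.50084
Standard error of the difference = 3.50084·√2 ≈ 4.95094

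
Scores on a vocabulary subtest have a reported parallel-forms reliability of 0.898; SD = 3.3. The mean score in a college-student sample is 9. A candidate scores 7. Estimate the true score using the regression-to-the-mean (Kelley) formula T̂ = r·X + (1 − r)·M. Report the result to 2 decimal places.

Estimated true score = 0.8980·7 + (1 − 0.8980)·9 ≃ 7.2040

7.20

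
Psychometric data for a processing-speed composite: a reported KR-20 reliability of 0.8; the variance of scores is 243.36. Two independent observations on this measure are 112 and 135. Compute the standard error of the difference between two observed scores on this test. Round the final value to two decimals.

σ = 243.36^(1/2) = 15.60000
The standard error of measurement is 15.60000·√(1 − 0.80000) ≈ 15.60000·0.44721 ≈ 6.97653.
SE_diff = SEM · √2 ≈ 6.97653 · 1.41421 ≈ 9.86631

9.87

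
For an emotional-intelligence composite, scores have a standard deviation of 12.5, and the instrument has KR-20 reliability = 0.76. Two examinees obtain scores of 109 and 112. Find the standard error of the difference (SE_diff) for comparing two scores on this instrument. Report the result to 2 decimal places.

SEM = 12.5000*√(1 − 0.7600) ≈ 6.1237
SE_diff = SEM * √2 ≈ 6.1237 * 1.4142 ≈ 8.6603

8.66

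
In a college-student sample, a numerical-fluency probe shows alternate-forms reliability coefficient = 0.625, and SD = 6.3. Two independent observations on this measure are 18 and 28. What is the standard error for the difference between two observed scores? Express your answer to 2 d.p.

5.46

The standard error of measurement is 6.3000×√(1 − 0.6250) ≃ 6.3000×0.6124 ≃ 3.8579.
SE_diff = SEM × √2 ≃ 3.8579 × 1.4142 ≃ 5.4560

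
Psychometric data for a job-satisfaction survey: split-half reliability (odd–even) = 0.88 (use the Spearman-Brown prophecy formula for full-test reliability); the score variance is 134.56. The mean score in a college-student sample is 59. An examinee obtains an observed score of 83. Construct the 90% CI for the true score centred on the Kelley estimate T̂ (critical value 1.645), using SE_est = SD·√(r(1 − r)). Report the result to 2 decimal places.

[76.80, 86.13]

SD = √134.56 ≈ 11.60000
Full-length reliability (Spearman-Brown) = 2(0.88)/(1+0.88) ≈ 0.93617
Estimated true score = 0.93617×83 + (1 − 0.93617)×59 ≈ 81.46809
SE_est = 11.60000·√[r(1 − r)] ≈ 2.83561
CI = 81.46809 ± 1.645 × 2.83561 → [76.80350, 86.13267]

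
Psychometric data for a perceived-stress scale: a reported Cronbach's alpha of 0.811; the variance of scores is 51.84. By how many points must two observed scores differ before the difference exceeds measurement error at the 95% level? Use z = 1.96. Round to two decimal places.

σ = 51.84^(1/2) = 7.2000
SEM = 7.2000 * √(1 − 0.8110) = 7.2000 * √0.1890 ≈ 7.2000 * 0.4347 ≈ 3.1301
Standard error of the difference = 3.1301·√2 ≈ 4.4267
Smallest detectable difference = 1.96*4.4267 ≈ 8.6763

8.68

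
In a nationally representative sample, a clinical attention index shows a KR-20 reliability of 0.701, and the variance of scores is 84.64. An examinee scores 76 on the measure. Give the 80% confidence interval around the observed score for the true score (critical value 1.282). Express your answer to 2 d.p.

σ = 84.64^(1/2) = 9.2000
SEM = 9.2000 * √(1 − 0.7010) = 9.2000 * √0.2990 ≃ 9.2000 * 0.5468 ≃ 5.0306
Half-width = 1.282*5.0306 ≃ 6.4493
Interval: (69.5507, 82.4493)

[69.55, 82.45]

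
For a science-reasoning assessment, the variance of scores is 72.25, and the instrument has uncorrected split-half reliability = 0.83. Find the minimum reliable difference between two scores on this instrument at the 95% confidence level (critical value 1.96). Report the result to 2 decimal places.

7.18

σ = 72.25^(1/2) = 8.50000
Spearman-Brown: r = 2(0.83) / (1 + 0.83) = 1.66000 / 1.83000 ≈ 0.90710
SEM = 8.50000 · √(1 − 0.90710) = 8.50000 · √0.09290 ≈ 8.50000 · 0.30479 ≈ 2.59070
SE_diff = SEM · √2 ≈ 2.59070 · 1.41421 ≈ 3.66381
Minimum reliable difference = 1.96 · SE_diff ≈ 1.96 · 3.66381 ≈ 7.18107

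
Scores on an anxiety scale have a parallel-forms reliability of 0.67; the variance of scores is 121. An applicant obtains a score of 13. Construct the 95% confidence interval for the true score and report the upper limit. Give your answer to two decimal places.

25.39

SD = √121 = 11.000
SEM = 11.000 · √(1 − 0.670) = 11.000 · √0.330 ≈ 11.000 · 0.574 ≈ 6.319
Margin = 1.96 · 6.319 ≈ 12.385
Upper limit = 13 + 12.385 ≈ 25.385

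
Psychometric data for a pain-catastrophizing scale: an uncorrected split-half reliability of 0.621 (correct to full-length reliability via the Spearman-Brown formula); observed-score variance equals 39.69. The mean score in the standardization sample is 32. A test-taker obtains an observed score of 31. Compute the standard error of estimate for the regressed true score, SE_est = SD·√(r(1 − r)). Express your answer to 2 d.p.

2.67

SD = √39.69 ≈ 6.300
r_full = 2·0.621 / (1 + 0.621) ≈ 0.766
SE_est = SD · √(r(1 − r)) = 6.300 · √0.179 ≈ 6.300 · 0.423 ≈ 2.666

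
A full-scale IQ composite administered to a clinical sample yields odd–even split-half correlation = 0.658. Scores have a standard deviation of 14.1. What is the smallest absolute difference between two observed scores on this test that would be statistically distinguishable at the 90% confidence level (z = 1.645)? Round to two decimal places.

Full-length reliability (Spearman-Brown) = 2(0.658)/(1+0.658) ≈ 0.794
The standard error of measurement is 14.100×√(1 − 0.794) ≈ 14.100×0.454 ≈ 6.404.
SE_diff = √2 × SEM ≈ 9.056
Smallest detectable difference = 1.645×9.056 ≈ 14.898

14.90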